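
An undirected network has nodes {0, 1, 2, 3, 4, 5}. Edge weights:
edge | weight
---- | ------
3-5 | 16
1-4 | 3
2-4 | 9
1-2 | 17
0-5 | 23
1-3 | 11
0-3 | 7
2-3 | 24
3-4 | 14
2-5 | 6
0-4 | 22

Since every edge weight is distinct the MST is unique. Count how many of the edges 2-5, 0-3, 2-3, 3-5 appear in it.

2

Kruskal's algorithm — process edges by increasing weight (ties by edge label):
1-4 (3): add. Components now {0} {1,4} {2} {3} {5}
2-5 (6): add. Components now {0} {1,4} {2,5} {3}
0-3 (7): add. Components now {0,3} {1,4} {2,5}
2-4 (9): add. Components now {0,3} {1,2,4,5}
1-3 (11): add. Components now {0,1,2,3,4,5}
MST edge set: {1-4, 2-5, 0-3, 2-4, 1-3}.
Of the listed edges, {2-5, 0-3} are in the MST → 2.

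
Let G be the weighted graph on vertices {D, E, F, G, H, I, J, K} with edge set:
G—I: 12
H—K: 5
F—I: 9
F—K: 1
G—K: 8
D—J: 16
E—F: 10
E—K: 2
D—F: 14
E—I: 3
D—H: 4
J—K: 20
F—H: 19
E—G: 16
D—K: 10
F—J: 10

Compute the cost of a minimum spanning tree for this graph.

33

Prim's algorithm from I:
Step 1: cheapest edge leaving the tree is E—I (3); add E.
Step 2: cheapest edge leaving the tree is E—K (2); add K.
Step 3: cheapest edge leaving the tree is F—K (1); add F.
Step 4: cheapest edge leaving the tree is H—K (5); add H.
Step 5: cheapest edge leaving the tree is D—H (4); add D.
Step 6: cheapest edge leaving the tree is G—K (8); add G.
Step 7: cheapest edge leaving the tree is F—J (10); add J.
MST edges: E—I, E—K, F—K, H—K, D—H, G—K, F—J; total weight 3+2+1+5+4+8+10 = 33.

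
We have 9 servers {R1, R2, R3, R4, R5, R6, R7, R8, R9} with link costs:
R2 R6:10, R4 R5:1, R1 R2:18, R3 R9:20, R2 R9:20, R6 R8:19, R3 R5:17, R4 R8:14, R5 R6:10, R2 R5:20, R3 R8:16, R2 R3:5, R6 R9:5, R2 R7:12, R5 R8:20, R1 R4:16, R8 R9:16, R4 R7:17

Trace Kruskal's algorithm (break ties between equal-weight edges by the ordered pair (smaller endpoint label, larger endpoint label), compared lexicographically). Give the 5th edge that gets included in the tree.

R5-R6

Sort edges by weight, then run Kruskal:
R4 R5 (1): add — endpoints in different components.
R2 R3 (5): add — endpoints in different components.
R6 R9 (5): add — endpoints in different components.
R2 R6 (10): add — endpoints in different components.
R5 R6 (10): add — endpoints in different components.
R2 R7 (12): add — endpoints in different components.
R4 R8 (14): add — endpoints in different components.
R1 R4 (16): add — endpoints in different components.
The 5th edge added is R5 R6.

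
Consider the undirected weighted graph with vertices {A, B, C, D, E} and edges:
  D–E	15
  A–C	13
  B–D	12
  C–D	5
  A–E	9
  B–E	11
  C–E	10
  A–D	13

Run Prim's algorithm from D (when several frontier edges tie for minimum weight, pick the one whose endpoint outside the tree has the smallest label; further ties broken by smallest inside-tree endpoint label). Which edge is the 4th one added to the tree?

Prim's algorithm from D:
Step 1: cheapest edge leaving the tree is C–D (5); add C.
Step 2: cheapest edge leaving the tree is C–E (10); add E.
Step 3: cheapest edge leaving the tree is A–E (9); add A.
Step 4: cheapest edge leaving the tree is B–E (11); add B.
The 4th edge added is B–E.

B-E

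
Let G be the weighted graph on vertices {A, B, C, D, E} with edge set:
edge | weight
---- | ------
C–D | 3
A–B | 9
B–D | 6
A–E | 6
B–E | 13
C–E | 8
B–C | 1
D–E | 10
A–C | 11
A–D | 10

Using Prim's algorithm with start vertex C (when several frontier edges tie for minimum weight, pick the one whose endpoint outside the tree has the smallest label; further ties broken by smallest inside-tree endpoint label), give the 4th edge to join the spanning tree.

Prim's algorithm from C:
Step 1: cheapest edge leaving the tree is B–C (1); add B.
Step 2: cheapest edge leaving the tree is C–D (3); add D.
Step 3: cheapest edge leaving the tree is C–E (8); add E.
Step 4: cheapest edge leaving the tree is A–E (6); add A.
The 4th edge added is A–E.

A-E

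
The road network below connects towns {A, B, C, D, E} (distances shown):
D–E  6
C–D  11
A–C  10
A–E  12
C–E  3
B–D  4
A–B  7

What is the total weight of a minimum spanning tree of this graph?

20

Kruskal: consider edges lightest-first.
C–E (3): add — endpoints in different components.
B–D (4): add — endpoints in different components.
D–E (6): add — endpoints in different components.
A–B (7): add — endpoints in different components.
MST edges: C–E, B–D, D–E, A–B; total weight 3+4+6+7 = 20.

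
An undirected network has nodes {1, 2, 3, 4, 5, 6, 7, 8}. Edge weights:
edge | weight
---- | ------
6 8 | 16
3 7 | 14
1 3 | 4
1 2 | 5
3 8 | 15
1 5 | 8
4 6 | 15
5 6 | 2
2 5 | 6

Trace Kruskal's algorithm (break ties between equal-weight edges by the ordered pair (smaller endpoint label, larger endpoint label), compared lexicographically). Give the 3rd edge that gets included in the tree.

Sort edges by weight, then run Kruskal:
5 6 (2): add — endpoints in different components.
1 3 (4): add — endpoints in different components.
1 2 (5): add — endpoints in different components.
2 5 (6): add — endpoints in different components.
1 5 (8): skip — 1 and 5 already connected.
3 7 (14): add — endpoints in different components.
3 8 (15): add — endpoints in different components.
4 6 (15): add — endpoints in different components.
The 3rd edge added is 1 2.

1-2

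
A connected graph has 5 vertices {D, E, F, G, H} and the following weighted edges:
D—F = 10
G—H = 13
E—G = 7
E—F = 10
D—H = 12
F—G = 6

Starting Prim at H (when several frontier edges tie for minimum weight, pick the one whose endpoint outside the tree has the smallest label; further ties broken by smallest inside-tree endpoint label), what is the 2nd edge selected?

D-F

Prim's algorithm from H:
Step 1: frontier [D—H 12, G—H 13] → take D—H (12); add D.
Step 2: frontier [D—F 10, G—H 13] → take D—F (10); add F.
Step 3: frontier [F—G 6, E—F 10, G—H 13] → take F—G (6); add G.
Step 4: frontier [E—F 10, E—G 7] → take E—G (7); add E.
The 2nd edge added is D—F.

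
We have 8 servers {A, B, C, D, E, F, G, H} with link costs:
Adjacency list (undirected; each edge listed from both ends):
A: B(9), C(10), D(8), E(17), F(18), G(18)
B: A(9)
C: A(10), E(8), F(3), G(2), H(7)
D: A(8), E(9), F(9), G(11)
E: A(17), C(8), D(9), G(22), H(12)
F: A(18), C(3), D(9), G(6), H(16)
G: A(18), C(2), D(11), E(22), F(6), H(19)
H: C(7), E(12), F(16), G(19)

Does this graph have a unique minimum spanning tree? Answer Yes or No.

Sort edges by weight, then run Kruskal:
C–G (2): add — endpoints in different components.
C–F (3): add — endpoints in different components.
F–G (6): skip — F and G already connected.
C–H (7): add — endpoints in different components.
A–D (8): add — endpoints in different components.
C–E (8): add — endpoints in different components.
A–B (9): add — endpoints in different components.
D–E (9): add — endpoints in different components.
Non-tree edge D–F has weight 9, equal to the heaviest edge on its tree cycle — swapping gives another MST of the same weight. Not unique.

No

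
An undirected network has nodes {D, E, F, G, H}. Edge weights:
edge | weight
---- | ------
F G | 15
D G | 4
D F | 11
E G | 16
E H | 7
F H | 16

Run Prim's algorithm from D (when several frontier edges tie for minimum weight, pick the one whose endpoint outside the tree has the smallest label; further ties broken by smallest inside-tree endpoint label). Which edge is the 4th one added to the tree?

E-H

Grow the tree from D using Prim:
Step 1: frontier [D G 4, D F 11] → take D G (4); add G.
Step 2: frontier [D F 11, F G 15, E G 16] → take D F (11); add F.
Step 3: frontier [F H 16, E G 16] → take E G (16); add E.
Step 4: frontier [E H 7, F H 16] → take E H (7); add H.
The 4th edge added is E H.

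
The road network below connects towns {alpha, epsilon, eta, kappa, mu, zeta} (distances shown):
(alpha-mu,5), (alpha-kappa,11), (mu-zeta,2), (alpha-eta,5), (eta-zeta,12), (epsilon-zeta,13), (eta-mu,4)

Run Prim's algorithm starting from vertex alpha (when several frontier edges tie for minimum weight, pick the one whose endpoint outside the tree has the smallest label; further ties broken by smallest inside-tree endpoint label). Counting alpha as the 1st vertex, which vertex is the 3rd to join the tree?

mu

Prim's algorithm from alpha:
Step 1: frontier [alpha-eta 5, alpha-mu 5, alpha-kappa 11] → take alpha-eta (5); add eta.
Step 2: frontier [alpha-mu 5, alpha-kappa 11, eta-mu 4, eta-zeta 12] → take eta-mu (4); add mu.
Step 3: frontier [alpha-kappa 11, eta-zeta 12, mu-zeta 2] → take mu-zeta (2); add zeta.
Step 4: frontier [alpha-kappa 11, epsilon-zeta 13] → take alpha-kappa (11); add kappa.
Step 5: frontier [epsilon-zeta 13] → take epsilon-zeta (13); add epsilon.
Vertex order: alpha, eta, mu, zeta, kappa, epsilon. The 3rd vertex is mu.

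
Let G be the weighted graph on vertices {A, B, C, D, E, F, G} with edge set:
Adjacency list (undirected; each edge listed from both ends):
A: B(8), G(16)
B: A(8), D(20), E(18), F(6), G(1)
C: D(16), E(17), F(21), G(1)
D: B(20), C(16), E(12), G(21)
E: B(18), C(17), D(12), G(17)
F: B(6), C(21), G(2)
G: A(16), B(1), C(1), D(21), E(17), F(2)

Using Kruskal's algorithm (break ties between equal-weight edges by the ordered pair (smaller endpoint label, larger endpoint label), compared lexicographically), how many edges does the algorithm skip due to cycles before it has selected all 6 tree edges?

2

Sort edges by weight, then run Kruskal:
B G (1): add. Components now {A} {B,G} {C} {D} {E} {F}
C G (1): add. Components now {A} {B,C,G} {D} {E} {F}
F G (2): add. Components now {A} {B,C,F,G} {D} {E}
B F (6): skip — B and F already connected.
A B (8): add. Components now {A,B,C,F,G} {D} {E}
D E (12): add. Components now {A,B,C,F,G} {D,E}
A G (16): skip — A and G already connected.
C D (16): add. Components now {A,B,C,D,E,F,G}
Edges rejected before the tree was complete: 2.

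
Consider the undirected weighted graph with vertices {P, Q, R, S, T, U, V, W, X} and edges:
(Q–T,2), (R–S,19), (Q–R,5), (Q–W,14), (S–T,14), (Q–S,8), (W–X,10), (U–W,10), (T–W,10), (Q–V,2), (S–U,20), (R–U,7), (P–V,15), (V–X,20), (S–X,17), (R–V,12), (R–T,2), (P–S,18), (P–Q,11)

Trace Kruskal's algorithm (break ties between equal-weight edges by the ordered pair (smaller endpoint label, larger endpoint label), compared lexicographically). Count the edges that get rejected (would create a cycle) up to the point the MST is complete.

Sort edges by weight, then run Kruskal:
Q–T (2): add — endpoints in different components.
Q–V (2): add — endpoints in different components.
R–T (2): add — endpoints in different components.
Q–R (5): skip — Q and R already connected.
R–U (7): add — endpoints in different components.
Q–S (8): add — endpoints in different components.
T–W (10): add — endpoints in different components.
U–W (10): skip — U and W already connected.
W–X (10): add — endpoints in different components.
P–Q (11): add — endpoints in different components.
Edges rejected before the tree was complete: 2.

2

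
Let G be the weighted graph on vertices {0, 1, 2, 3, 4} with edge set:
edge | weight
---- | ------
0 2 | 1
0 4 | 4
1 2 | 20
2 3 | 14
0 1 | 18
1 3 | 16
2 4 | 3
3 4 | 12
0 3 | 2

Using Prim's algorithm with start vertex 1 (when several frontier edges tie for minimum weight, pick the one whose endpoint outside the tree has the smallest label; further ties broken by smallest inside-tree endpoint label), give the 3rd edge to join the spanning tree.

Prim, starting at 1.
Step 1: cheapest edge leaving the tree is 1 3 (16); add 3.
Step 2: cheapest edge leaving the tree is 0 3 (2); add 0.
Step 3: cheapest edge leaving the tree is 0 2 (1); add 2.
Step 4: cheapest edge leaving the tree is 2 4 (3); add 4.
The 3rd edge added is 0 2.

0-2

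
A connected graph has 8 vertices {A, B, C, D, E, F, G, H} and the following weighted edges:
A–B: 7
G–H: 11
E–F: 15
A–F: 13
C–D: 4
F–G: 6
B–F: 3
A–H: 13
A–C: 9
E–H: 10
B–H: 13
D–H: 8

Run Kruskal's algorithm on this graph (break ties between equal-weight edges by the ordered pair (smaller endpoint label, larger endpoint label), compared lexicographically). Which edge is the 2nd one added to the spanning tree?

Sort edges by weight, then run Kruskal:
B–F (3): add — endpoints in different components.
C–D (4): add — endpoints in different components.
F–G (6): add — endpoints in different components.
A–B (7): add — endpoints in different components.
D–H (8): add — endpoints in different components.
A–C (9): add — endpoints in different components.
E–H (10): add — endpoints in different components.
The 2nd edge added is C–D.

C-D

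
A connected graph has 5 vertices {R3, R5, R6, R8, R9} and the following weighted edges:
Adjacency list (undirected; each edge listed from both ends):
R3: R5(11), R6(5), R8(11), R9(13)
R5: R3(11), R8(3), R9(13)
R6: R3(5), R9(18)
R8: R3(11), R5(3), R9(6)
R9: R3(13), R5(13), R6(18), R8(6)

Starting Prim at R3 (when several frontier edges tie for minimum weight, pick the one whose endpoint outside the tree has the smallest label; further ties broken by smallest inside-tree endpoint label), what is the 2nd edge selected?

R3-R5

Prim, starting at R3.
Step 1: cheapest edge leaving the tree is R3-R6 (5); add R6.
Step 2: cheapest edge leaving the tree is R3-R5 (11); add R5.
Step 3: cheapest edge leaving the tree is R5-R8 (3); add R8.
Step 4: cheapest edge leaving the tree is R8-R9 (6); add R9.
The 2nd edge added is R3-R5.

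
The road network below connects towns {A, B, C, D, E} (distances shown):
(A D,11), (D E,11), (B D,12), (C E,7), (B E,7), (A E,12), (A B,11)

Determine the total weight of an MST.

36

Grow the tree from D using Prim:
Step 1: frontier [A D 11, D E 11, B D 12] → take A D (11); add A.
Step 2: frontier [A B 11, A E 12, D E 11, B D 12] → take A B (11); add B.
Step 3: frontier [A E 12, B E 7, D E 11] → take B E (7); add E.
Step 4: frontier [C E 7] → take C E (7); add C.
MST edges: A D, A B, B E, C E; total weight 11+11+7+7 = 36.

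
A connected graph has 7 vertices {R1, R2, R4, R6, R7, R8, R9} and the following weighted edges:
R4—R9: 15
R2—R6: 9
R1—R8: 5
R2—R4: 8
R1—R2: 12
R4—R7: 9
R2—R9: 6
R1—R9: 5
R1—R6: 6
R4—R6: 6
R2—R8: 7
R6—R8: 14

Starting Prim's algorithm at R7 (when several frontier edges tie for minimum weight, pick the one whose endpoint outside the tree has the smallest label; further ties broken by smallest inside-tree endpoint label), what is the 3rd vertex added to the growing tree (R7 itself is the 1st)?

R6

Prim, starting at R7.
Step 1: cheapest edge leaving the tree is R4—R7 (9); add R4.
Step 2: cheapest edge leaving the tree is R4—R6 (6); add R6.
Step 3: cheapest edge leaving the tree is R1—R6 (6); add R1.
Step 4: cheapest edge leaving the tree is R1—R8 (5); add R8.
Step 5: cheapest edge leaving the tree is R1—R9 (5); add R9.
Step 6: cheapest edge leaving the tree is R2—R9 (6); add R2.
Vertex order: R7, R4, R6, R1, R8, R9, R2. The 3rd vertex is R6.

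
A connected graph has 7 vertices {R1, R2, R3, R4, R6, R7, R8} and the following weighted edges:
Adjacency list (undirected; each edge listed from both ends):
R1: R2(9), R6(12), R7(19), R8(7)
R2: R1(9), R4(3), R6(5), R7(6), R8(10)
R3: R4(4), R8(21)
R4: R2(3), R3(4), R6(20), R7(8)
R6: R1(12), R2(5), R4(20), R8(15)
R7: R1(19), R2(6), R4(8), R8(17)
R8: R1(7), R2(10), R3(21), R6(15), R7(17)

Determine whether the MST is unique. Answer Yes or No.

Kruskal: consider edges lightest-first.
R2—R4 (3): add — endpoints in different components.
R3—R4 (4): add — endpoints in different components.
R2—R6 (5): add — endpoints in different components.
R2—R7 (6): add — endpoints in different components.
R1—R8 (7): add — endpoints in different components.
R4—R7 (8): skip — R7 and R4 already connected.
R1—R2 (9): add — endpoints in different components.
Every non-tree edge has weight strictly greater than the heaviest edge on the tree path between its endpoints, so the MST is unique.

Yes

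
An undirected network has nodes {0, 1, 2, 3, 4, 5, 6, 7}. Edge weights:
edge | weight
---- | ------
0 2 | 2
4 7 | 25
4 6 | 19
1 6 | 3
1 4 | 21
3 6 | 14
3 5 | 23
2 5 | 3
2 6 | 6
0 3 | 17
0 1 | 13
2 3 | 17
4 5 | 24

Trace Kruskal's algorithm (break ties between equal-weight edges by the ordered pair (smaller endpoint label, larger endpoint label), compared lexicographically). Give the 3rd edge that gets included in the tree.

Sort edges by weight, then run Kruskal:
0 2 (2): add — endpoints in different components.
1 6 (3): add — endpoints in different components.
2 5 (3): add — endpoints in different components.
2 6 (6): add — endpoints in different components.
0 1 (13): skip — 0 and 1 already connected.
3 6 (14): add — endpoints in different components.
0 3 (17): skip — 0 and 3 already connected.
2 3 (17): skip — 2 and 3 already connected.
4 6 (19): add — endpoints in different components.
1 4 (21): skip — 1 and 4 already connected.
3 5 (23): skip — 3 and 5 already connected.
4 5 (24): skip — 4 and 5 already connected.
4 7 (25): add — endpoints in different components.
The 3rd edge added is 2 5.

2-5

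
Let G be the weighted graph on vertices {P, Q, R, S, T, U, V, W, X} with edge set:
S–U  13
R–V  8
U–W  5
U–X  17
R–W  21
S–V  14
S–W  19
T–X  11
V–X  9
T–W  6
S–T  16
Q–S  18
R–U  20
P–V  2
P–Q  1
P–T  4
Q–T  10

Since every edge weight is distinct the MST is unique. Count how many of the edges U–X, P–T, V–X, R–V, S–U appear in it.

Kruskal's algorithm — process edges by increasing weight (ties by edge label):
P–Q (1): add — endpoints in different components.
P–V (2): add — endpoints in different components.
P–T (4): add — endpoints in different components.
U–W (5): add — endpoints in different components.
T–W (6): add — endpoints in different components.
R–V (8): add — endpoints in different components.
V–X (9): add — endpoints in different components.
Q–T (10): skip — T and Q already connected.
T–X (11): skip — T and X already connected.
S–U (13): add — endpoints in different components.
MST edge set: {P–Q, P–V, P–T, U–W, T–W, R–V, V–X, S–U}.
Of the listed edges, {P–T, V–X, R–V, S–U} are in the MST → 4.

4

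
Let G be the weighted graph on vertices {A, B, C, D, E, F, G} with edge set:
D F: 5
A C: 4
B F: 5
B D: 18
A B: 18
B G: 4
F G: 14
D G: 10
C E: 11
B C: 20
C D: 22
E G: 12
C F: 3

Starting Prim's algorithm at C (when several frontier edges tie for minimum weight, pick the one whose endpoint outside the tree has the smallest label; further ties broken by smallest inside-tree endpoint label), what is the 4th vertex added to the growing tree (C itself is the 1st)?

Prim, starting at C.
Step 1: cheapest edge leaving the tree is C F (3); add F.
Step 2: cheapest edge leaving the tree is A C (4); add A.
Step 3: cheapest edge leaving the tree is B F (5); add B.
Step 4: cheapest edge leaving the tree is B G (4); add G.
Step 5: cheapest edge leaving the tree is D F (5); add D.
Step 6: cheapest edge leaving the tree is C E (11); add E.
Vertex order: C, F, A, B, G, D, E. The 4th vertex is B.

B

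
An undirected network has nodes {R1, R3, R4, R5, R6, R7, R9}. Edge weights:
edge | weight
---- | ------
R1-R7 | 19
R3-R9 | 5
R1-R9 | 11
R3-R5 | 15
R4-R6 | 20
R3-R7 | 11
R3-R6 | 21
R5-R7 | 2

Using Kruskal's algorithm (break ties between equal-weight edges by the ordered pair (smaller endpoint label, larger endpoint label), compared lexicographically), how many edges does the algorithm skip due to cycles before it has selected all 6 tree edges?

Sort edges by weight, then run Kruskal:
R5-R7 (2): add. Components now {R9} {R6} {R1} {R5,R7} {R3} {R4}
R3-R9 (5): add. Components now {R3,R9} {R6} {R1} {R5,R7} {R4}
R1-R9 (11): add. Components now {R1,R3,R9} {R6} {R5,R7} {R4}
R3-R7 (11): add. Components now {R1,R3,R5,R7,R9} {R6} {R4}
R3-R5 (15): skip — R5 and R3 already connected.
R1-R7 (19): skip — R1 and R7 already connected.
R4-R6 (20): add. Components now {R1,R3,R5,R7,R9} {R4,R6}
R3-R6 (21): add. Components now {R1,R3,R4,R5,R6,R7,R9}
Edges rejected before the tree was complete: 2.

2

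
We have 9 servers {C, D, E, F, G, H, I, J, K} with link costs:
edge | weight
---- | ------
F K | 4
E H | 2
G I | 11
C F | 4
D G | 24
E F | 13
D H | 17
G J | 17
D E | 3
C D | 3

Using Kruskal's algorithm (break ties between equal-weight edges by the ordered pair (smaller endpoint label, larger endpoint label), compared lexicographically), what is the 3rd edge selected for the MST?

D-E

Kruskal's algorithm — process edges by increasing weight (ties by edge label):
E H (2): add — endpoints in different components.
C D (3): add — endpoints in different components.
D E (3): add — endpoints in different components.
C F (4): add — endpoints in different components.
F K (4): add — endpoints in different components.
G I (11): add — endpoints in different components.
E F (13): skip — E and F already connected.
D H (17): skip — D and H already connected.
G J (17): add — endpoints in different components.
D G (24): add — endpoints in different components.
The 3rd edge added is D E.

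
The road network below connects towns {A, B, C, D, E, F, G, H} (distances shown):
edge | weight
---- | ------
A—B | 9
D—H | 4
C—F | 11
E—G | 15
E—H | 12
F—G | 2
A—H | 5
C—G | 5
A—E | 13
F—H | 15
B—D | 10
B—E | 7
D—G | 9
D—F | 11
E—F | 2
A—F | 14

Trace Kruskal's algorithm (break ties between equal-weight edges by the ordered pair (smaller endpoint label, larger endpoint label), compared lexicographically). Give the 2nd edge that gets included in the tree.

Sort edges by weight, then run Kruskal:
E—F (2): add — endpoints in different components.
F—G (2): add — endpoints in different components.
D—H (4): add — endpoints in different components.
A—H (5): add — endpoints in different components.
C—G (5): add — endpoints in different components.
B—E (7): add — endpoints in different components.
A—B (9): add — endpoints in different components.
The 2nd edge added is F—G.

F-G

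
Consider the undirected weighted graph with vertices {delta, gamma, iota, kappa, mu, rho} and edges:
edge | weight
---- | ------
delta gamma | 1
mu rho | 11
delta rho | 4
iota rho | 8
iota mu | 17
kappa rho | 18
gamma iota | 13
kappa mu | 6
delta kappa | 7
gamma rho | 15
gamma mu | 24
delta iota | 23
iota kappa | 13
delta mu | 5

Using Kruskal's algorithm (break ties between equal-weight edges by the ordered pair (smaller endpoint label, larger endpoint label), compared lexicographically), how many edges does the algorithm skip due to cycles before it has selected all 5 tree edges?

1

Kruskal's algorithm — process edges by increasing weight (ties by edge label):
delta gamma (1): add. Components now {delta,gamma} {rho} {kappa} {mu} {iota}
delta rho (4): add. Components now {delta,gamma,rho} {kappa} {mu} {iota}
delta mu (5): add. Components now {delta,gamma,mu,rho} {kappa} {iota}
kappa mu (6): add. Components now {delta,gamma,kappa,mu,rho} {iota}
delta kappa (7): skip — delta and kappa already connected.
iota rho (8): add. Components now {delta,gamma,iota,kappa,mu,rho}
Edges rejected before the tree was complete: 1.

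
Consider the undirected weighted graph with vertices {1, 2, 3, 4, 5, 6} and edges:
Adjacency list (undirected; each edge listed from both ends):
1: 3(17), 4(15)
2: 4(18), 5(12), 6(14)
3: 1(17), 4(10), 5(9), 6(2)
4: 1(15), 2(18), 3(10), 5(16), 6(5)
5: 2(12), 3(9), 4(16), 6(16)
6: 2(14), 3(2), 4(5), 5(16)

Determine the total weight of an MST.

Prim, starting at 3.
Step 1: cheapest edge leaving the tree is 3—6 (2); add 6.
Step 2: cheapest edge leaving the tree is 4—6 (5); add 4.
Step 3: cheapest edge leaving the tree is 3—5 (9); add 5.
Step 4: cheapest edge leaving the tree is 2—5 (12); add 2.
Step 5: cheapest edge leaving the tree is 1—4 (15); add 1.
MST edges: 3—6, 4—6, 3—5, 2—5, 1—4; total weight 2+5+9+12+15 = 43.

43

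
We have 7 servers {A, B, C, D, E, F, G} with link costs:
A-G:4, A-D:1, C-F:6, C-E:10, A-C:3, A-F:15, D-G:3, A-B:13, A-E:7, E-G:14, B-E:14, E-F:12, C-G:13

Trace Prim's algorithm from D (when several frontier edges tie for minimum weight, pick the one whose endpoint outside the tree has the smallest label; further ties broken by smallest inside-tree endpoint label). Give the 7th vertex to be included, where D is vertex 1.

B

Grow the tree from D using Prim:
Step 1: frontier [A-D 1, D-G 3] → take A-D (1); add A.
Step 2: frontier [A-C 3, A-G 4, A-E 7, A-B 13, A-F 15, D-G 3] → take A-C (3); add C.
Step 3: frontier [A-G 4, A-E 7, A-B 13, A-F 15, C-F 6, C-E 10, C-G 13, D-G 3] → take D-G (3); add G.
Step 4: frontier [A-E 7, A-B 13, A-F 15, C-F 6, C-E 10, E-G 14] → take C-F (6); add F.
Step 5: frontier [A-E 7, A-B 13, C-E 10, E-F 12, E-G 14] → take A-E (7); add E.
Step 6: frontier [A-B 13, B-E 14] → take A-B (13); add B.
Vertex order: D, A, C, G, F, E, B. The 7th vertex is B.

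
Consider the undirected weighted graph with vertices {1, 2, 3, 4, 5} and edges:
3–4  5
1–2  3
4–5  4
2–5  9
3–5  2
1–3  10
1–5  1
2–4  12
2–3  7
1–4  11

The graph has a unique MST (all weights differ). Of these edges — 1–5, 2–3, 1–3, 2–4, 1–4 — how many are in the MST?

1

Kruskal's algorithm — process edges by increasing weight (ties by edge label):
1–5 (1): add — endpoints in different components.
3–5 (2): add — endpoints in different components.
1–2 (3): add — endpoints in different components.
4–5 (4): add — endpoints in different components.
MST edge set: {1–5, 3–5, 1–2, 4–5}.
Of the listed edges, {1–5} are in the MST → 1.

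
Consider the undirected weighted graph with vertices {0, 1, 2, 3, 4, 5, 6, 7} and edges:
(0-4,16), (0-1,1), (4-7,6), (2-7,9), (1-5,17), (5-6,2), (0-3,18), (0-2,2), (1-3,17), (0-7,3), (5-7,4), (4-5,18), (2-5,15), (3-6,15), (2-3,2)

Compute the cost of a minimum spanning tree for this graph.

20

Sort edges by weight, then run Kruskal:
0-1 (1): add — endpoints in different components.
0-2 (2): add — endpoints in different components.
2-3 (2): add — endpoints in different components.
5-6 (2): add — endpoints in different components.
0-7 (3): add — endpoints in different components.
5-7 (4): add — endpoints in different components.
4-7 (6): add — endpoints in different components.
MST edges: 0-1, 0-2, 2-3, 5-6, 0-7, 5-7, 4-7; total weight 1+2+2+2+3+4+6 = 20.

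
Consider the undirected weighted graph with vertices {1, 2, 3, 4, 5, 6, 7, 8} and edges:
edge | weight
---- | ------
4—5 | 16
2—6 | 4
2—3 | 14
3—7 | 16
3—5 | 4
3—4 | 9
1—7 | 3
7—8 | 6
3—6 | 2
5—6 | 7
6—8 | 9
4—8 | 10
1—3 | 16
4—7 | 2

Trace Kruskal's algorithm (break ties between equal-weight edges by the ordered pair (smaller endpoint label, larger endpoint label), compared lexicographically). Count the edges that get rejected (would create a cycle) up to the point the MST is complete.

Sort edges by weight, then run Kruskal:
3—6 (2): add — endpoints in different components.
4—7 (2): add — endpoints in different components.
1—7 (3): add — endpoints in different components.
2—6 (4): add — endpoints in different components.
3—5 (4): add — endpoints in different components.
7—8 (6): add — endpoints in different components.
5—6 (7): skip — 5 and 6 already connected.
3—4 (9): add — endpoints in different components.
Edges rejected before the tree was complete: 1.

1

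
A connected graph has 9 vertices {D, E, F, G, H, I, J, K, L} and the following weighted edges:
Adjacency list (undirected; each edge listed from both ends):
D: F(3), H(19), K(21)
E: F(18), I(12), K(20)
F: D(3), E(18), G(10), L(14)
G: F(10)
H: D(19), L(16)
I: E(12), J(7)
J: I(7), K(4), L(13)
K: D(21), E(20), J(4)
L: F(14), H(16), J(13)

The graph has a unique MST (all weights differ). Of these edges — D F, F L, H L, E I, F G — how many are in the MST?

5

Sort edges by weight, then run Kruskal:
D F (3): add — endpoints in different components.
J K (4): add — endpoints in different components.
I J (7): add — endpoints in different components.
F G (10): add — endpoints in different components.
E I (12): add — endpoints in different components.
J L (13): add — endpoints in different components.
F L (14): add — endpoints in different components.
H L (16): add — endpoints in different components.
MST edge set: {D F, J K, I J, F G, E I, J L, F L, H L}.
Of the listed edges, {D F, F L, H L, E I, F G} are in the MST → 5.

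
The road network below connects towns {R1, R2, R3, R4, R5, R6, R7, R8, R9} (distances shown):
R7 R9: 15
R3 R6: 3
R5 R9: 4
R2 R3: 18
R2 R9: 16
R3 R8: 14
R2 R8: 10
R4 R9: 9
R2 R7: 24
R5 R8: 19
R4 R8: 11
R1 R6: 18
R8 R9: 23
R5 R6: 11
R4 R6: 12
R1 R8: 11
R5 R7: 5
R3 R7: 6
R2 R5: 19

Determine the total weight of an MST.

Kruskal's algorithm — process edges by increasing weight (ties by edge label):
R3 R6 (3): add — endpoints in different components.
R5 R9 (4): add — endpoints in different components.
R5 R7 (5): add — endpoints in different components.
R3 R7 (6): add — endpoints in different components.
R4 R9 (9): add — endpoints in different components.
R2 R8 (10): add — endpoints in different components.
R1 R8 (11): add — endpoints in different components.
R4 R8 (11): add — endpoints in different components.
MST edges: R3 R6, R5 R9, R5 R7, R3 R7, R4 R9, R2 R8, R1 R8, R4 R8; total weight 3+4+5+6+9+10+11+11 = 59.

59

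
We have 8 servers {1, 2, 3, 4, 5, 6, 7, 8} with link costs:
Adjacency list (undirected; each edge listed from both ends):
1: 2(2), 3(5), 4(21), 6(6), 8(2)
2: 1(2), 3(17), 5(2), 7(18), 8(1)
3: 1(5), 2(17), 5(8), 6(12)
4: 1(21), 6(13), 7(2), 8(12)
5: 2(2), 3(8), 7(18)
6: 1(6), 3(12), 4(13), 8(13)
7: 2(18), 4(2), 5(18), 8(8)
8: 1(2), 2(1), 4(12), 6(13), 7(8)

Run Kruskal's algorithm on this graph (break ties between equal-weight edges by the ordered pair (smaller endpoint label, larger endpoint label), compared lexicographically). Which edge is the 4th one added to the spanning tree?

Sort edges by weight, then run Kruskal:
2–8 (1): add — endpoints in different components.
1–2 (2): add — endpoints in different components.
1–8 (2): skip — 1 and 8 already connected.
2–5 (2): add — endpoints in different components.
4–7 (2): add — endpoints in different components.
1–3 (5): add — endpoints in different components.
1–6 (6): add — endpoints in different components.
3–5 (8): skip — 3 and 5 already connected.
7–8 (8): add — endpoints in different components.
The 4th edge added is 4–7.

4-7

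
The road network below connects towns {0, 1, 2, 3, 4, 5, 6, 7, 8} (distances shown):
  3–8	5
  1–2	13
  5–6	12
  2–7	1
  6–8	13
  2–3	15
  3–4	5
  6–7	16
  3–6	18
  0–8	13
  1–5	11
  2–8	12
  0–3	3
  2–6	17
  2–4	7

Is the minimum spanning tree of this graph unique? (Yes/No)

No

Kruskal's algorithm — process edges by increasing weight (ties by edge label):
2–7 (1): add — endpoints in different components.
0–3 (3): add — endpoints in different components.
3–4 (5): add — endpoints in different components.
3–8 (5): add — endpoints in different components.
2–4 (7): add — endpoints in different components.
1–5 (11): add — endpoints in different components.
2–8 (12): skip — 2 and 8 already connected.
5–6 (12): add — endpoints in different components.
0–8 (13): skip — 0 and 8 already connected.
1–2 (13): add — endpoints in different components.
Non-tree edge 6–8 has weight 13, equal to the heaviest edge on its tree cycle — swapping gives another MST of the same weight. Not unique.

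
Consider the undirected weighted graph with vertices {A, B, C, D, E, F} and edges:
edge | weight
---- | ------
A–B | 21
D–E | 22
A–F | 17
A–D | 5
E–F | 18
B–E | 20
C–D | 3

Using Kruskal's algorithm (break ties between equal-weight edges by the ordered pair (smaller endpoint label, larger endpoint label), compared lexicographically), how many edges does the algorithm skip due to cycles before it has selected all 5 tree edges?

0

Kruskal: consider edges lightest-first.
C–D (3): add. Components now {A} {B} {C,D} {E} {F}
A–D (5): add. Components now {A,C,D} {B} {E} {F}
A–F (17): add. Components now {A,C,D,F} {B} {E}
E–F (18): add. Components now {A,C,D,E,F} {B}
B–E (20): add. Components now {A,B,C,D,E,F}
Edges rejected before the tree was complete: 0.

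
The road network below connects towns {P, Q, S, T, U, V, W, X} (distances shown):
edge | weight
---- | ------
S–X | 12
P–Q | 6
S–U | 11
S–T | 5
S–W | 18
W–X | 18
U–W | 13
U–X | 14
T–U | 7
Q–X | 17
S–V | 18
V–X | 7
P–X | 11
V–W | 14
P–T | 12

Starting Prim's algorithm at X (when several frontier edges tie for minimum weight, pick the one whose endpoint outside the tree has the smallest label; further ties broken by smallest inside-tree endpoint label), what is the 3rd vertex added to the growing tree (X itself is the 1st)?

P

Prim's algorithm from X:
Step 1: cheapest edge leaving the tree is V–X (7); add V.
Step 2: cheapest edge leaving the tree is P–X (11); add P.
Step 3: cheapest edge leaving the tree is P–Q (6); add Q.
Step 4: cheapest edge leaving the tree is S–X (12); add S.
Step 5: cheapest edge leaving the tree is S–T (5); add T.
Step 6: cheapest edge leaving the tree is T–U (7); add U.
Step 7: cheapest edge leaving the tree is U–W (13); add W.
Vertex order: X, V, P, Q, S, T, U, W. The 3rd vertex is P.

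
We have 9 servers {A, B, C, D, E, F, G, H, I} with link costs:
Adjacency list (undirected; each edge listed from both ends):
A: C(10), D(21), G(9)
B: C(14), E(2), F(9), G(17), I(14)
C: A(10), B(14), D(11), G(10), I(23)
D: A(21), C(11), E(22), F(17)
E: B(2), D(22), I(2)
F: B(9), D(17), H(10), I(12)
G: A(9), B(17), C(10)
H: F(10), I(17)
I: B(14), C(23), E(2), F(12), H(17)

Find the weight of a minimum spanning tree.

67

Grow the tree from E using Prim:
Step 1: cheapest edge leaving the tree is B—E (2); add B.
Step 2: cheapest edge leaving the tree is E—I (2); add I.
Step 3: cheapest edge leaving the tree is B—F (9); add F.
Step 4: cheapest edge leaving the tree is F—H (10); add H.
Step 5: cheapest edge leaving the tree is B—C (14); add C.
Step 6: cheapest edge leaving the tree is A—C (10); add A.
Step 7: cheapest edge leaving the tree is A—G (9); add G.
Step 8: cheapest edge leaving the tree is C—D (11); add D.
MST edges: B—E, E—I, B—F, F—H, B—C, A—C, A—G, C—D; total weight 2+2+9+10+14+10+9+11 = 67.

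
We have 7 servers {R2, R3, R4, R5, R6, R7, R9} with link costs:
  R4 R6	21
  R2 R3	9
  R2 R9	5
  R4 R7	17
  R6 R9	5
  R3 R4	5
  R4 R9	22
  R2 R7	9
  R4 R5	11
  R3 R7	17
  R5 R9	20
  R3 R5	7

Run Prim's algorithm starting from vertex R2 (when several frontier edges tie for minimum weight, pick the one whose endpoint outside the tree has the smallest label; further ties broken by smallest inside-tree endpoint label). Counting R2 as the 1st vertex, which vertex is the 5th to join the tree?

Prim's algorithm from R2:
Step 1: cheapest edge leaving the tree is R2 R9 (5); add R9.
Step 2: cheapest edge leaving the tree is R6 R9 (5); add R6.
Step 3: cheapest edge leaving the tree is R2 R3 (9); add R3.
Step 4: cheapest edge leaving the tree is R3 R4 (5); add R4.
Step 5: cheapest edge leaving the tree is R3 R5 (7); add R5.
Step 6: cheapest edge leaving the tree is R2 R7 (9); add R7.
Vertex order: R2, R9, R6, R3, R4, R5, R7. The 5th vertex is R4.

R4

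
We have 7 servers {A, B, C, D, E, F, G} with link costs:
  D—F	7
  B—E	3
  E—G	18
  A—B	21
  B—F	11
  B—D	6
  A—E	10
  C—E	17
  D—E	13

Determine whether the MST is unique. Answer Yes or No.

Sort edges by weight, then run Kruskal:
B—E (3): add — endpoints in different components.
B—D (6): add — endpoints in different components.
D—F (7): add — endpoints in different components.
A—E (10): add — endpoints in different components.
B—F (11): skip — B and F already connected.
D—E (13): skip — D and E already connected.
C—E (17): add — endpoints in different components.
E—G (18): add — endpoints in different components.
Every non-tree edge has weight strictly greater than the heaviest edge on the tree path between its endpoints, so the MST is unique.

Yes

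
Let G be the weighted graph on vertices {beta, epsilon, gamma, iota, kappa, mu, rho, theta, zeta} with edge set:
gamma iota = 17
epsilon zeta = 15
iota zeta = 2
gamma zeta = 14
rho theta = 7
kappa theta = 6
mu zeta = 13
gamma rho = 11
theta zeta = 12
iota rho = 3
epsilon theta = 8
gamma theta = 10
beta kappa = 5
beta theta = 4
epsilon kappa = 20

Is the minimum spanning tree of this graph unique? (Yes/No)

Kruskal: consider edges lightest-first.
iota zeta (2): add — endpoints in different components.
iota rho (3): add — endpoints in different components.
beta theta (4): add — endpoints in different components.
beta kappa (5): add — endpoints in different components.
kappa theta (6): skip — kappa and theta already connected.
rho theta (7): add — endpoints in different components.
epsilon theta (8): add — endpoints in different components.
gamma theta (10): add — endpoints in different components.
gamma rho (11): skip — rho and gamma already connected.
theta zeta (12): skip — theta and zeta already connected.
mu zeta (13): add — endpoints in different components.
Every non-tree edge has weight strictly greater than the heaviest edge on the tree path between its endpoints, so the MST is unique.

Yes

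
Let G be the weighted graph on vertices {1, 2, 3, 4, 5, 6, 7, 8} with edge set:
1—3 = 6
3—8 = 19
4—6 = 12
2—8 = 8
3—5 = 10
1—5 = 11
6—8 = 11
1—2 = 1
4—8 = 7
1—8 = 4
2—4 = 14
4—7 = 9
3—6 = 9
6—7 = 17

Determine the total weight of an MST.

Prim, starting at 5.
Step 1: cheapest edge leaving the tree is 3—5 (10); add 3.
Step 2: cheapest edge leaving the tree is 1—3 (6); add 1.
Step 3: cheapest edge leaving the tree is 1—2 (1); add 2.
Step 4: cheapest edge leaving the tree is 1—8 (4); add 8.
Step 5: cheapest edge leaving the tree is 4—8 (7); add 4.
Step 6: cheapest edge leaving the tree is 3—6 (9); add 6.
Step 7: cheapest edge leaving the tree is 4—7 (9); add 7.
MST edges: 3—5, 1—3, 1—2, 1—8, 4—8, 3—6, 4—7; total weight 10+6+1+4+7+9+9 = 46.

46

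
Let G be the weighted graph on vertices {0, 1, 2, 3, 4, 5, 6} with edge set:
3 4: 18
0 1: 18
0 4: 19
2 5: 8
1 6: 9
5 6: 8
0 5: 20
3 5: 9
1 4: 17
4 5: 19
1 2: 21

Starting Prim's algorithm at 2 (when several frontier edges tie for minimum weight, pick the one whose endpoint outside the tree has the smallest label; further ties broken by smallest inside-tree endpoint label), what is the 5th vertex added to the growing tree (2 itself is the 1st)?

3

Prim, starting at 2.
Step 1: cheapest edge leaving the tree is 2 5 (8); add 5.
Step 2: cheapest edge leaving the tree is 5 6 (8); add 6.
Step 3: cheapest edge leaving the tree is 1 6 (9); add 1.
Step 4: cheapest edge leaving the tree is 3 5 (9); add 3.
Step 5: cheapest edge leaving the tree is 1 4 (17); add 4.
Step 6: cheapest edge leaving the tree is 0 1 (18); add 0.
Vertex order: 2, 5, 6, 1, 3, 4, 0. The 5th vertex is 3.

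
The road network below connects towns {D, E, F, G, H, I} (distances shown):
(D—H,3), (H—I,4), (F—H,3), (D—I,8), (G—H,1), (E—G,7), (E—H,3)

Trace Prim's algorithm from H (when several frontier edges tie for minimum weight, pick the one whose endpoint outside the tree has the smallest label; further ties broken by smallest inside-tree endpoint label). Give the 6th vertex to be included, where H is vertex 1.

Prim, starting at H.
Step 1: cheapest edge leaving the tree is G—H (1); add G.
Step 2: cheapest edge leaving the tree is D—H (3); add D.
Step 3: cheapest edge leaving the tree is E—H (3); add E.
Step 4: cheapest edge leaving the tree is F—H (3); add F.
Step 5: cheapest edge leaving the tree is H—I (4); add I.
Vertex order: H, G, D, E, F, I. The 6th vertex is I.

I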